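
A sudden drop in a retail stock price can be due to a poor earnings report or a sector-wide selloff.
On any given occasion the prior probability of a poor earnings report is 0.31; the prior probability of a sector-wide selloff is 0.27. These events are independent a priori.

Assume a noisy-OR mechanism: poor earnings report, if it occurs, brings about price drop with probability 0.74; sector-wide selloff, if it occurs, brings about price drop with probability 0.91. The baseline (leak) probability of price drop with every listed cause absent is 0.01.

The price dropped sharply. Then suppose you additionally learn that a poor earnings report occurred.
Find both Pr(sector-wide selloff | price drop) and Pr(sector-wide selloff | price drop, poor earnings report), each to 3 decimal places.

Pr(sector-wide selloff | price drop) ≈ 0.592; Pr(sector-wide selloff | price drop, poor earnings report) ≈ 0.327

Under noisy-OR, P(price drop | causes) = 1 − (1−0.01)·∏(1−qᵢ) over the active causes.
Sum P(price drop|·) weighted by the priors over the 4 (poor earnings report, sector-wide selloff) configurations:
  P(price drop) = 0.01·0.69·0.73 + 0.9109·0.69·0.27 + 0.7426·0.31·0.73 + 0.976834·0.31·0.27
        = 0.005037 + 0.169701 + 0.168050 + 0.081761 = 0.424549
Keeping only the sector-wide selloff-present terms gives 0.251462, so
  P(sector-wide selloff | price drop) = 0.251462 / 0.424549 ≈ 0.592

Now condition on the additional information:
Sum P(price drop|·) weighted by the priors over both values of sector-wide selloff:
  P(price drop | poor earnings report) = 0.7426*0.73 + 0.976834*0.27
        = 0.542098 + 0.263745 = 0.805843
The terms with sector-wide selloff present sum to 0.263745, so
  P(sector-wide selloff | price drop, poor earnings report) = 0.263745 / 0.805843 ≈ 0.327
The drop from 0.592 to 0.327 is the explaining-away (discounting) effect.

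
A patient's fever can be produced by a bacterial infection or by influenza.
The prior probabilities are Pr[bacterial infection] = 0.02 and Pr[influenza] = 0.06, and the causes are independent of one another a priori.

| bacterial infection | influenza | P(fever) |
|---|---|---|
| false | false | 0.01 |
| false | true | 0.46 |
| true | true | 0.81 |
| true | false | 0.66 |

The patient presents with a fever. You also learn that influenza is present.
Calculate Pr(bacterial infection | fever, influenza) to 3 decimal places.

By total probability over both values of bacterial infection:
  P(fever | influenza) = 0.46·0.98 + 0.81·0.02
        = 0.450800 + 0.016200 = 0.467000
Configurations with bacterial infection contribute 0.016200, so
  P(bacterial infection | fever, influenza) = 0.016200 / 0.467000 ≈ 0.035

Pr(bacterial infection | fever, influenza) ≈ 0.035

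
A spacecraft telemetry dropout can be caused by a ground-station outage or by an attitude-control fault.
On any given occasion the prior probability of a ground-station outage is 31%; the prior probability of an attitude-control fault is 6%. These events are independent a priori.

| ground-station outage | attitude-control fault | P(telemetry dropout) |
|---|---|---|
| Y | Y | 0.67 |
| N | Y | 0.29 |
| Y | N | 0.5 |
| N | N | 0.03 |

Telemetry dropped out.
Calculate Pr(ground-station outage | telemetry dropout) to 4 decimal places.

Pr(ground-station outage | telemetry dropout) ≈ 0.8341

Numerator (weight on configurations with ground-station outage): 0.145700 + 0.012462 = 0.158162
Normalizer over all consistent configurations: 0.03×0.69×0.94 + 0.29×0.69×0.06 + 0.5×0.31×0.94 + 0.67×0.31×0.06 = 0.189626
Posterior = 0.158162 / 0.189626 ≈ 0.8341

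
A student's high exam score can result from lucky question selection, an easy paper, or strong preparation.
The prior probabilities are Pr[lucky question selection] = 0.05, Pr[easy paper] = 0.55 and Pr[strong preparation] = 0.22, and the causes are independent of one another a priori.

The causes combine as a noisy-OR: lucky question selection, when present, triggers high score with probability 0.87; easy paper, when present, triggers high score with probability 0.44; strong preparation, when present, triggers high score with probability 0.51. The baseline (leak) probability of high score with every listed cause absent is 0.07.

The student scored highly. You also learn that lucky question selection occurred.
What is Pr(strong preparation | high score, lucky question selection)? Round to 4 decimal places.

Under noisy-OR, P(high score | causes) = 1 − (1−0.07)·∏(1−qᵢ) over the active causes.
For the numerator, keep only strong preparation=true terms: 0.093135 + 0.116986 = 0.210121
Denominator P(high score | lucky question selection): 0.8791·0.45·0.78 + 0.940759·0.45·0.22 + 0.932296·0.55·0.78 + 0.966825·0.55·0.22 = 0.918640
P(strong preparation | high score, lucky question selection) = 0.210121/0.918640 ≈ 0.2287

Pr(strong preparation | high score, lucky question selection) ≈ 0.2287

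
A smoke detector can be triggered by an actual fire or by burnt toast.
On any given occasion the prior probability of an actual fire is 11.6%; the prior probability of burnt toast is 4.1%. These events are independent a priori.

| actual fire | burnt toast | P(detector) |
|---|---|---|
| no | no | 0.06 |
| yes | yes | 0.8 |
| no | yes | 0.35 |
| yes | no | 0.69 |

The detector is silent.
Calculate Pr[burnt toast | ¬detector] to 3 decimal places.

Enumerate the 4 (actual fire, burnt toast) configurations and weight by the priors:
  P(¬detector) = 0.94*0.884*0.959 + 0.65*0.884*0.041 + 0.31*0.116*0.959 + 0.2*0.116*0.041
        = 0.796891 + 0.023559 + 0.034486 + 0.000951 = 0.855887
Configurations with burnt toast contribute 0.024510, so
  P(burnt toast | ¬detector) = 0.024510 / 0.855887 ≈ 0.029

Pr[burnt toast | ¬detector] ≈ 0.029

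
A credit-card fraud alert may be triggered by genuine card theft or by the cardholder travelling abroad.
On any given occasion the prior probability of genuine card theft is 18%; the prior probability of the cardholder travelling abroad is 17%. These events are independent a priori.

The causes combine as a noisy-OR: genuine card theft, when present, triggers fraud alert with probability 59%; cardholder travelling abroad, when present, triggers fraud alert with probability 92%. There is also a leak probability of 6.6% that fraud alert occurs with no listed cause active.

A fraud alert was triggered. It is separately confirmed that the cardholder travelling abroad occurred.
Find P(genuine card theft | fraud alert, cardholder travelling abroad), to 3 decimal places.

P(genuine card theft | fraud alert, cardholder travelling abroad) ≈ 0.187

Under noisy-OR, P(fraud alert | causes) = 1 − (1−0.066)·∏(1−qᵢ) over the active causes.
For the numerator, keep only genuine card theft=true terms: 0.969365×0.18 = 0.174486
Denominator P(fraud alert | cardholder travelling abroad): 0.92528×0.82 + 0.969365×0.18 = 0.933216
Posterior = 0.174486 / 0.933216 ≈ 0.187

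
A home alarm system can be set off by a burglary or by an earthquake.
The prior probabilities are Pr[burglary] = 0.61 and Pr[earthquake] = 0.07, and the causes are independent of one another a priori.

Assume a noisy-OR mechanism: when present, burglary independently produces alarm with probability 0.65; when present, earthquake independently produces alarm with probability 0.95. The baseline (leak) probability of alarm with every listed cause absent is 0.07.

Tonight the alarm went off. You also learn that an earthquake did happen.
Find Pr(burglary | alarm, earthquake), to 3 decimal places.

Under noisy-OR, P(alarm | causes) = 1 − (1−0.07)·∏(1−qᵢ) over the active causes.
P(alarm | earthquake) = 0.9535*0.39 + 0.983725*0.61 = 0.371865 + 0.600072 = 0.971937
The burglary-present share is 0.983725*0.61 = 0.600072.
P(burglary | alarm, earthquake) = 0.600072 / 0.971937 ≈ 0.617

Pr(burglary | alarm, earthquake) ≈ 0.617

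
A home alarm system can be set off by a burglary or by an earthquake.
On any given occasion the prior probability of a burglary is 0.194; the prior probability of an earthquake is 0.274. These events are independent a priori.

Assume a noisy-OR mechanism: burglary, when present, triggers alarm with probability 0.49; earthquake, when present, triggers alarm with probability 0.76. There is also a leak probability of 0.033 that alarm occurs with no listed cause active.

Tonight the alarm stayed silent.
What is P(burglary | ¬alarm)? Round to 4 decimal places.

Under noisy-OR, P(alarm | causes) = 1 − (1−0.033)·∏(1−qᵢ) over the active causes.
For the numerator, keep only burglary=true terms: 0.069460 + 0.006292 = 0.075752
Normalizer over all consistent configurations: 0.967×0.806×0.726 + 0.23208×0.806×0.274 + 0.49317×0.194×0.726 + 0.118361×0.194×0.274 = 0.692851
Posterior = 0.075752 / 0.692851 ≈ 0.1093

P(burglary | ¬alarm) ≈ 0.1093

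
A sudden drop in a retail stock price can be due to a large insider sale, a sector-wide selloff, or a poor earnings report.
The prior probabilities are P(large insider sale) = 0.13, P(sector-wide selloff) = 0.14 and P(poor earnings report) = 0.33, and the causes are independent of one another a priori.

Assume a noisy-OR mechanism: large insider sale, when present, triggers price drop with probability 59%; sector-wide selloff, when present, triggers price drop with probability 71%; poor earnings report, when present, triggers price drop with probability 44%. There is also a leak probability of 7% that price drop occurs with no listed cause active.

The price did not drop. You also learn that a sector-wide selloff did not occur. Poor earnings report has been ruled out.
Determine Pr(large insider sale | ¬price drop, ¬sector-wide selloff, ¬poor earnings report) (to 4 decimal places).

Under noisy-OR, P(price drop | causes) = 1 − (1−0.07)·∏(1−qᵢ) over the active causes.
For the numerator, keep only large insider sale=true terms: 0.3813*0.13 = 0.049569
Denominator P(¬price drop | ¬sector-wide selloff, ¬poor earnings report): 0.93*0.87 + 0.3813*0.13 = 0.858669
Posterior = 0.049569 / 0.858669 ≈ 0.0577

Pr(large insider sale | ¬price drop, ¬sector-wide selloff, ¬poor earnings report) ≈ 0.0577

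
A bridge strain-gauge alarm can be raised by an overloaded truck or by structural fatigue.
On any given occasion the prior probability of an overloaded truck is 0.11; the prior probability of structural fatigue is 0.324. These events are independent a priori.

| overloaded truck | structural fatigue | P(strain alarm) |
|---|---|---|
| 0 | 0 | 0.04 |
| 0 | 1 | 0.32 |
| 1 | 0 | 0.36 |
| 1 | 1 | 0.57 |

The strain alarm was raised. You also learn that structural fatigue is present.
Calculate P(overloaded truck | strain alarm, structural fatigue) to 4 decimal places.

P(overloaded truck | strain alarm, structural fatigue) ≈ 0.1804

Weight on overloaded truck=true, given the evidence: 0.57*0.11 = 0.062700
The normalizing constant is 0.32*0.89 + 0.57*0.11 = 0.347500
Posterior = 0.062700 / 0.347500 ≈ 0.1804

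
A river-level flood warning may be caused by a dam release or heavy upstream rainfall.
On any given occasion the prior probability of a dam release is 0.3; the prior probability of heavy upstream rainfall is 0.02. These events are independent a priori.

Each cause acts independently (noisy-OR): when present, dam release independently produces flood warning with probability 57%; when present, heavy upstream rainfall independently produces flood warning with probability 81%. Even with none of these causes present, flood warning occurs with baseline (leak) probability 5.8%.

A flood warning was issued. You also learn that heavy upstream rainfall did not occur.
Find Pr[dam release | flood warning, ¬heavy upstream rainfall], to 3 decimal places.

Pr[dam release | flood warning, ¬heavy upstream rainfall] ≈ 0.815

Under noisy-OR, P(flood warning | causes) = 1 − (1−0.058)·∏(1−qᵢ) over the active causes.
Weight on dam release=true, given the evidence: 0.59494*0.3 = 0.178482
Normalizer over all consistent configurations: 0.058*0.7 + 0.59494*0.3 = 0.219082
P(dam release | flood warning, ¬heavy upstream rainfall) = 0.178482/0.219082 ≈ 0.815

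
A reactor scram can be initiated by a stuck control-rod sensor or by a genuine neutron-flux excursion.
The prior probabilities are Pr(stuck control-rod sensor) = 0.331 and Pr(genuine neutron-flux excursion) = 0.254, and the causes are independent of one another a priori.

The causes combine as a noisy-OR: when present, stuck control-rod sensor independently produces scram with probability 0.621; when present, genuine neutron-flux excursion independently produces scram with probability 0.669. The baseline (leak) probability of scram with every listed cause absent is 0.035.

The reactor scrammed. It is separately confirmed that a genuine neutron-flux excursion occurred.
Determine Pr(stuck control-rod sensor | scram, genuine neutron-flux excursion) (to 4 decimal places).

Pr(stuck control-rod sensor | scram, genuine neutron-flux excursion) ≈ 0.3899

Under noisy-OR, P(scram | causes) = 1 − (1−0.035)·∏(1−qᵢ) over the active causes.
For the numerator, keep only stuck control-rod sensor=true terms: 0.878942*0.331 = 0.290930
The normalizing constant is 0.680585*0.669 + 0.878942*0.331 = 0.746241
P(stuck control-rod sensor | scram, genuine neutron-flux excursion) = 0.290930/0.746241 ≈ 0.3899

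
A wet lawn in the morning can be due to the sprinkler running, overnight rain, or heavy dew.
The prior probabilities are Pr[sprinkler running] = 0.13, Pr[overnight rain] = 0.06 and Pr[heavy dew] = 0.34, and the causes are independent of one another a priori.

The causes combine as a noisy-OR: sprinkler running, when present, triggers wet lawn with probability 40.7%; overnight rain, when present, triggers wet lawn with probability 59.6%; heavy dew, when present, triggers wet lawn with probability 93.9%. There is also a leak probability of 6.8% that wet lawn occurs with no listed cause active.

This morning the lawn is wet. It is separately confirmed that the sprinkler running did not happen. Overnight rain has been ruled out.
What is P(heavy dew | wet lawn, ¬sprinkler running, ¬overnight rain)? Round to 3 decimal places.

Under noisy-OR, P(wet lawn | causes) = 1 − (1−0.068)·∏(1−qᵢ) over the active causes.
For the numerator, keep only heavy dew=true terms: 0.943148·0.34 = 0.320670
The normalizing constant is 0.068·0.66 + 0.943148·0.34 = 0.365550
Posterior = 0.320670 / 0.365550 ≈ 0.877

P(heavy dew | wet lawn, ¬sprinkler running, ¬overnight rain) ≈ 0.877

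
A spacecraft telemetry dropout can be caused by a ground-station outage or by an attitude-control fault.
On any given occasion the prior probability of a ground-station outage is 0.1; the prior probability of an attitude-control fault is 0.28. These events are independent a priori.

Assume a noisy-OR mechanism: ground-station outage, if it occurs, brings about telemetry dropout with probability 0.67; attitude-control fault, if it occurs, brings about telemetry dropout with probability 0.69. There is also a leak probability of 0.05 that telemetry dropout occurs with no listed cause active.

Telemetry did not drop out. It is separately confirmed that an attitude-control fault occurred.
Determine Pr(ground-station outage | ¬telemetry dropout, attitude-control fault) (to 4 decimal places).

Pr(ground-station outage | ¬telemetry dropout, attitude-control fault) ≈ 0.0354

Under noisy-OR, P(telemetry dropout | causes) = 1 − (1−0.05)·∏(1−qᵢ) over the active causes.
For the numerator, keep only ground-station outage=true terms: 0.097185·0.1 = 0.009718
The normalizing constant is 0.2945·0.9 + 0.097185·0.1 = 0.274768
P(ground-station outage | ¬telemetry dropout, attitude-control fault) = 0.009718/0.274768 ≈ 0.0354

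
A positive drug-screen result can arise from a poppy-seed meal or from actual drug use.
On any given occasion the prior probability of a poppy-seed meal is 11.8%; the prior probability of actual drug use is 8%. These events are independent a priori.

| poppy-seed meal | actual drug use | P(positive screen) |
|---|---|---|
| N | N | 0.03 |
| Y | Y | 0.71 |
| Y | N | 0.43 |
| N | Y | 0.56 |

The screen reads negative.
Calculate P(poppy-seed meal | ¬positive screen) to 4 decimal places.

P(¬positive screen) = 0.97*0.882*0.92 + 0.44*0.882*0.08 + 0.57*0.118*0.92 + 0.29*0.118*0.08 = 0.787097 + 0.031046 + 0.061879 + 0.002738 = 0.882760
The poppy-seed meal-present share is 0.061879 + 0.002738 = 0.064617.
Hence the posterior is 0.064617/0.882760 ≈ 0.0732.

P(poppy-seed meal | ¬positive screen) ≈ 0.0732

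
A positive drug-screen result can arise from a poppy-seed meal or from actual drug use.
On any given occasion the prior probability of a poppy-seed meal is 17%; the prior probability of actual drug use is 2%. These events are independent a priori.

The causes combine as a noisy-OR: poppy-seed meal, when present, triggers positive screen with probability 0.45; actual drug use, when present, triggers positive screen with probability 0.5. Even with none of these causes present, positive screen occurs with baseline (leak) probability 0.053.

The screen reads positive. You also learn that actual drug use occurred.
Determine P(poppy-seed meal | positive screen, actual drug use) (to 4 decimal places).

P(poppy-seed meal | positive screen, actual drug use) ≈ 0.2234

Under noisy-OR, P(positive screen | causes) = 1 − (1−0.053)·∏(1−qᵢ) over the active causes.
Sum P(positive screen|·) weighted by the priors over both values of poppy-seed meal:
  P(positive screen | actual drug use) = 0.5265×0.83 + 0.739575×0.17
        = 0.436995 + 0.125728 = 0.562723
Keeping only the poppy-seed meal-present terms gives 0.125728, so
  P(poppy-seed meal | positive screen, actual drug use) = 0.125728 / 0.562723 ≈ 0.2234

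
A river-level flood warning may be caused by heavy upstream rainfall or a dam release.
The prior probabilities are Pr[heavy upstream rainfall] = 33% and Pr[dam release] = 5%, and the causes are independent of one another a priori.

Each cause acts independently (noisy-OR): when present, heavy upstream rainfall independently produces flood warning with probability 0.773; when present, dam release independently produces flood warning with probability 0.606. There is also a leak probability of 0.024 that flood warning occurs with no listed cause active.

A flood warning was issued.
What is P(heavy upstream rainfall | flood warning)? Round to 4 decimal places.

P(heavy upstream rainfall | flood warning) ≈ 0.8783

Under noisy-OR, P(flood warning | causes) = 1 − (1−0.024)·∏(1−qᵢ) over the active causes.
Sum P(flood warning|·) weighted by the priors over the 4 (heavy upstream rainfall, dam release) configurations:
  P(flood warning) = 0.024·0.67·0.95 + 0.615456·0.67·0.05 + 0.778448·0.33·0.95 + 0.912709·0.33·0.05
        = 0.015276 + 0.020618 + 0.244043 + 0.015060 = 0.294997
Keeping only the heavy upstream rainfall-present terms gives 0.259103, so
  P(heavy upstream rainfall | flood warning) = 0.259103 / 0.294997 ≈ 0.8783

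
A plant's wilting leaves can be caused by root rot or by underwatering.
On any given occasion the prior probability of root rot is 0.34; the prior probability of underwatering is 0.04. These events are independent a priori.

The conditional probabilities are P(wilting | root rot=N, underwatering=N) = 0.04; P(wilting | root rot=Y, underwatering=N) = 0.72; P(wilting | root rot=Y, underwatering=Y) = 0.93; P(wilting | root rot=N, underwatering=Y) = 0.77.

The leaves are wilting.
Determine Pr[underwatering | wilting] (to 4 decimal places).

Pr[underwatering | wilting] ≈ 0.1124

Numerator (weight on configurations with underwatering): 0.020328 + 0.012648 = 0.032976
Denominator P(wilting): 0.04×0.66×0.96 + 0.77×0.66×0.04 + 0.72×0.34×0.96 + 0.93×0.34×0.04 = 0.293328
Posterior = 0.032976 / 0.293328 ≈ 0.1124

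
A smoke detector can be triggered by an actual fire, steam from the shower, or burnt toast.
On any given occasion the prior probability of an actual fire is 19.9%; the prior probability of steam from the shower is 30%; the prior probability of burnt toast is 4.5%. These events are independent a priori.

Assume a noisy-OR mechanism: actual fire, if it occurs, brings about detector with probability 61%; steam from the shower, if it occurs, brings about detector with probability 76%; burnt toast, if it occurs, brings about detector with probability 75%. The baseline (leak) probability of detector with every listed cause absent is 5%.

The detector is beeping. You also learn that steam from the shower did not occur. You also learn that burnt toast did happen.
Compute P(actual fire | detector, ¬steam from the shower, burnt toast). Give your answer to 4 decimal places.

P(actual fire | detector, ¬steam from the shower, burnt toast) ≈ 0.2282

Under noisy-OR, P(detector | causes) = 1 − (1−0.05)·∏(1−qᵢ) over the active causes.
P(detector | ¬steam from the shower, burnt toast) = 0.7625·0.801 + 0.907375·0.199 = 0.610762 + 0.180568 = 0.791330
Restricting to configurations with actual fire present: 0.907375·0.199 = 0.180568.
P(actual fire | detector, ¬steam from the shower, burnt toast) = 0.180568 / 0.791330 ≈ 0.2282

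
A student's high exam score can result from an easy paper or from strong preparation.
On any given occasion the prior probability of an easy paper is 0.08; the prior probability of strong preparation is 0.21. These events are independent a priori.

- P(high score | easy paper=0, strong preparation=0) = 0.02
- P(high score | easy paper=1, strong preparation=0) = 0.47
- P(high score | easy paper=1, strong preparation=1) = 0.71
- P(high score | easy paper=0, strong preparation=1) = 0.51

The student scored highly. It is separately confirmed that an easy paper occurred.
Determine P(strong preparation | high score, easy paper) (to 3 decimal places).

For the numerator, keep only strong preparation=true terms: 0.71·0.21 = 0.149100
Denominator P(high score | easy paper): 0.47·0.79 + 0.71·0.21 = 0.520400
Posterior = 0.149100 / 0.520400 ≈ 0.287

P(strong preparation | high score, easy paper) ≈ 0.287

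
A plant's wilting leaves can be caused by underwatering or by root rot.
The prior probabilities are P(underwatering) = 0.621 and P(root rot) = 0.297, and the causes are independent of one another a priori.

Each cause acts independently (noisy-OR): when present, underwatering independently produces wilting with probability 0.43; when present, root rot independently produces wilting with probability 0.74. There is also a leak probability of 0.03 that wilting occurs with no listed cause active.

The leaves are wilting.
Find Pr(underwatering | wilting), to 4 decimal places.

Under noisy-OR, P(wilting | causes) = 1 − (1−0.03)·∏(1−qᵢ) over the active causes.
By total probability over the 4 (underwatering, root rot) configurations:
  P(wilting) = 0.03×0.379×0.703 + 0.7478×0.379×0.297 + 0.4471×0.621×0.703 + 0.856246×0.621×0.297
        = 0.007993 + 0.084175 + 0.195187 + 0.157923 = 0.445278
The terms with underwatering present sum to 0.353110, so
  P(underwatering | wilting) = 0.353110 / 0.445278 ≈ 0.7930

Pr(underwatering | wilting) ≈ 0.7930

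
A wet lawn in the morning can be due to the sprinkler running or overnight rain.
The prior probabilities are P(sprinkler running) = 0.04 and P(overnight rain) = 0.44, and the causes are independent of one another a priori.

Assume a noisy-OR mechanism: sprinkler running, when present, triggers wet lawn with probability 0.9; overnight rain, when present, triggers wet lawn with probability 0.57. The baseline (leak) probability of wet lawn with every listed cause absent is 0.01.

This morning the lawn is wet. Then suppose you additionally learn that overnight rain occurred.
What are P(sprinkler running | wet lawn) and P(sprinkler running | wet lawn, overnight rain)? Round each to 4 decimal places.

P(sprinkler running | wet lawn) ≈ 0.1299; P(sprinkler running | wet lawn, overnight rain) ≈ 0.0650

Under noisy-OR, P(wet lawn | causes) = 1 − (1−0.01)·∏(1−qᵢ) over the active causes.
P(wet lawn) = 0.01·0.96·0.56 + 0.5743·0.96·0.44 + 0.901·0.04·0.56 + 0.95743·0.04·0.44 = 0.005376 + 0.242584 + 0.020182 + 0.016851 = 0.284993
Of this, 0.037033 comes from 0.020182 + 0.016851 (the sprinkler running=true cases).
Hence the posterior is 0.037033/0.284993 ≈ 0.1299.

Now condition on the additional information:
Enumerate both values of sprinkler running and weight by the priors:
  P(wet lawn | overnight rain) = 0.5743·0.96 + 0.95743·0.04
        = 0.551328 + 0.038297 = 0.589625
Configurations with sprinkler running contribute 0.038297, so
  P(sprinkler running | wet lawn, overnight rain) = 0.038297 / 0.589625 ≈ 0.0650
Conditioning on overnight rain lowers the posterior on sprinkler running: the classic explaining-away effect in a common-effect structure.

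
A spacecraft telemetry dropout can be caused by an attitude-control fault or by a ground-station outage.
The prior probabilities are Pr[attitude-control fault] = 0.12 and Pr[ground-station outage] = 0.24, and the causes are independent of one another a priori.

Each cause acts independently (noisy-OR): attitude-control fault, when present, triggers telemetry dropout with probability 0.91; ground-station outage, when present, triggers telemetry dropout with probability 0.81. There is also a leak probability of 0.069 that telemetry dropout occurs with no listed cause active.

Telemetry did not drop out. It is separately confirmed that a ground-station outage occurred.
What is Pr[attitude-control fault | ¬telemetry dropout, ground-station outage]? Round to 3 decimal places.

Under noisy-OR, P(telemetry dropout | causes) = 1 − (1−0.069)·∏(1−qᵢ) over the active causes.
Enumerate both values of attitude-control fault and weight by the priors:
  P(¬telemetry dropout | ground-station outage) = 0.17689*0.88 + 0.01592*0.12
        = 0.155663 + 0.001910 = 0.157573
The terms with attitude-control fault present sum to 0.001910, so
  P(attitude-control fault | ¬telemetry dropout, ground-station outage) = 0.001910 / 0.157573 ≈ 0.012

Pr[attitude-control fault | ¬telemetry dropout, ground-station outage] ≈ 0.012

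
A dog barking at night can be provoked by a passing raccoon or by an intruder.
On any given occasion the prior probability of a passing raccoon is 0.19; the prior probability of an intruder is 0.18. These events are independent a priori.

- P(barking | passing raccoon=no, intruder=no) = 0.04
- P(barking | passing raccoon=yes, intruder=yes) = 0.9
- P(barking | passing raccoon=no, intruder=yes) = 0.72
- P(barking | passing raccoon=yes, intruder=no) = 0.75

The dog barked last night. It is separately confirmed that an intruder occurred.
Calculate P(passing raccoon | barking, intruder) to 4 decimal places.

P(passing raccoon | barking, intruder) ≈ 0.2267

For the numerator, keep only passing raccoon=true terms: 0.9*0.19 = 0.171000
Normalizer over all consistent configurations: 0.72*0.81 + 0.9*0.19 = 0.754200
P(passing raccoon | barking, intruder) = 0.171000/0.754200 ≈ 0.2267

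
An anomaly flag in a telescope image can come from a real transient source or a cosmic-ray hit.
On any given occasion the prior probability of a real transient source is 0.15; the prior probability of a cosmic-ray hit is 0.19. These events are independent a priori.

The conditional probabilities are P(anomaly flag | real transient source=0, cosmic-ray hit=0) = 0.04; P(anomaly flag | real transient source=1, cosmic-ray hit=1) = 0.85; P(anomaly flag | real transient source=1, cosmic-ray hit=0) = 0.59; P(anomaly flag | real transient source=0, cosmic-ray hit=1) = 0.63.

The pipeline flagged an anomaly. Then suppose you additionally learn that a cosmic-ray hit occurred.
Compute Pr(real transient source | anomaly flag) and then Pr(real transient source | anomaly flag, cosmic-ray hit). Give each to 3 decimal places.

Enumerate the 4 (real transient source, cosmic-ray hit) configurations and weight by the priors:
  P(anomaly flag) = 0.04·0.85·0.81 + 0.63·0.85·0.19 + 0.59·0.15·0.81 + 0.85·0.15·0.19
        = 0.027540 + 0.101745 + 0.071685 + 0.024225 = 0.225195
Keeping only the real transient source-present terms gives 0.095910, so
  P(real transient source | anomaly flag) = 0.095910 / 0.225195 ≈ 0.426

Now condition on the additional information:
Sum P(anomaly flag|·) weighted by the priors over both values of real transient source:
  P(anomaly flag | cosmic-ray hit) = 0.63*0.85 + 0.85*0.15
        = 0.535500 + 0.127500 = 0.663000
Configurations with real transient source contribute 0.127500, so
  P(real transient source | anomaly flag, cosmic-ray hit) = 0.127500 / 0.663000 ≈ 0.192

Pr(real transient source | anomaly flag) ≈ 0.426; Pr(real transient source | anomaly flag, cosmic-ray hit) ≈ 0.192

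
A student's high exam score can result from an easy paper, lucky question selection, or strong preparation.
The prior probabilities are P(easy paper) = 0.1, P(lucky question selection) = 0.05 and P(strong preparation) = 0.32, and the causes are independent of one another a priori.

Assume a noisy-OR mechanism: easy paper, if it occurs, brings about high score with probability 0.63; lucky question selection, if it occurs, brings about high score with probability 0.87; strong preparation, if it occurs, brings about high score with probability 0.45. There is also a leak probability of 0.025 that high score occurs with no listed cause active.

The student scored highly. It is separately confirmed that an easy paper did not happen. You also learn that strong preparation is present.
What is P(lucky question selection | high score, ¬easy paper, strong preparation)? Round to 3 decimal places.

P(lucky question selection | high score, ¬easy paper, strong preparation) ≈ 0.095

Under noisy-OR, P(high score | causes) = 1 − (1−0.025)·∏(1−qᵢ) over the active causes.
Weight on lucky question selection=true, given the evidence: 0.930287×0.05 = 0.046514
Normalizer over all consistent configurations: 0.46375×0.95 + 0.930287×0.05 = 0.487076
P(lucky question selection | high score, ¬easy paper, strong preparation) = 0.046514/0.487076 ≈ 0.095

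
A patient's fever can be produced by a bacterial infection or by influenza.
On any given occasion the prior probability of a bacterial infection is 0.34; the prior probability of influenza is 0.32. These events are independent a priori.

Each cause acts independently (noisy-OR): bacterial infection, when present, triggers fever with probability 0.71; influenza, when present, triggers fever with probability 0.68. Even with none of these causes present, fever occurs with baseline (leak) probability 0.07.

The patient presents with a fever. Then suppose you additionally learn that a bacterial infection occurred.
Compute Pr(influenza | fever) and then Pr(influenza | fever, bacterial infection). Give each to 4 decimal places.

Under noisy-OR, P(fever | causes) = 1 − (1−0.07)·∏(1−qᵢ) over the active causes.
P(fever) = 0.07*0.66*0.68 + 0.7024*0.66*0.32 + 0.7303*0.34*0.68 + 0.913696*0.34*0.32 = 0.031416 + 0.148347 + 0.168845 + 0.099410 = 0.448018
Of this, 0.247757 comes from 0.148347 + 0.099410 (the influenza=true cases).
P(influenza | fever) = 0.247757 / 0.448018 ≈ 0.5530

With the extra evidence:
Sum P(fever|·) weighted by the priors over both values of influenza:
  P(fever | bacterial infection) = 0.7303×0.68 + 0.913696×0.32
        = 0.496604 + 0.292383 = 0.788987
The terms with influenza present sum to 0.292383, so
  P(influenza | fever, bacterial infection) = 0.292383 / 0.788987 ≈ 0.3706

Pr(influenza | fever) ≈ 0.5530; Pr(influenza | fever, bacterial infection) ≈ 0.3706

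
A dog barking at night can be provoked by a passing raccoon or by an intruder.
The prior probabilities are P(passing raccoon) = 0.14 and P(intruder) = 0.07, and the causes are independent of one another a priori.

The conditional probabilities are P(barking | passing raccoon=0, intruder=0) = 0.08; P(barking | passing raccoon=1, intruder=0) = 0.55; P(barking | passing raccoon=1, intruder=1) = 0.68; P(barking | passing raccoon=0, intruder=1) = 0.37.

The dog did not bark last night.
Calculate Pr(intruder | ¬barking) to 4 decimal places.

Pr(intruder | ¬barking) ≈ 0.0491

P(¬barking) = 0.92×0.86×0.93 + 0.63×0.86×0.07 + 0.45×0.14×0.93 + 0.32×0.14×0.07 = 0.735816 + 0.037926 + 0.058590 + 0.003136 = 0.835468
Of this, 0.041062 comes from 0.037926 + 0.003136 (the intruder=true cases).
P(intruder | ¬barking) = 0.041062 / 0.835468 ≈ 0.0491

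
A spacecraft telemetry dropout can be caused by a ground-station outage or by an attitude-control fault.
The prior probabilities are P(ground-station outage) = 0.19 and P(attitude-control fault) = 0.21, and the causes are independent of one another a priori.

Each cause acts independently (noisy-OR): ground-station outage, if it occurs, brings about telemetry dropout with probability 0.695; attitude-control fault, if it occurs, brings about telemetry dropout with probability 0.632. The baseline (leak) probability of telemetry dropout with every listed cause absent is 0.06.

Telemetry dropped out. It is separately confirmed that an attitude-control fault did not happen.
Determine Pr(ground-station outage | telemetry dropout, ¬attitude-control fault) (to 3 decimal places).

Under noisy-OR, P(telemetry dropout | causes) = 1 − (1−0.06)·∏(1−qᵢ) over the active causes.
Enumerate both values of ground-station outage and weight by the priors:
  P(telemetry dropout | ¬attitude-control fault) = 0.06×0.81 + 0.7133×0.19
        = 0.048600 + 0.135527 = 0.184127
Configurations with ground-station outage contribute 0.135527, so
  P(ground-station outage | telemetry dropout, ¬attitude-control fault) = 0.135527 / 0.184127 ≈ 0.736

Pr(ground-station outage | telemetry dropout, ¬attitude-control fault) ≈ 0.736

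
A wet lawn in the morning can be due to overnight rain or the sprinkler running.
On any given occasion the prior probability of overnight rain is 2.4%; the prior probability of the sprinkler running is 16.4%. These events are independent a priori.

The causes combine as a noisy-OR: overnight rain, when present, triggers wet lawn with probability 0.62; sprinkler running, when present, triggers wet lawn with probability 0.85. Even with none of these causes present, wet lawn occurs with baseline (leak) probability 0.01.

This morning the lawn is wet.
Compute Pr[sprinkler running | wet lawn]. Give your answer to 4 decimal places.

Under noisy-OR, P(wet lawn | causes) = 1 − (1−0.01)·∏(1−qᵢ) over the active causes.
P(wet lawn) = 0.01·0.976·0.836 + 0.8515·0.976·0.164 + 0.6238·0.024·0.836 + 0.94357·0.024·0.164 = 0.008159 + 0.136294 + 0.012516 + 0.003714 = 0.160683
The sprinkler running-present share is 0.136294 + 0.003714 = 0.140008.
So P(sprinkler running | wet lawn) = 0.140008/0.160683 ≈ 0.8713.

Pr[sprinkler running | wet lawn] ≈ 0.8713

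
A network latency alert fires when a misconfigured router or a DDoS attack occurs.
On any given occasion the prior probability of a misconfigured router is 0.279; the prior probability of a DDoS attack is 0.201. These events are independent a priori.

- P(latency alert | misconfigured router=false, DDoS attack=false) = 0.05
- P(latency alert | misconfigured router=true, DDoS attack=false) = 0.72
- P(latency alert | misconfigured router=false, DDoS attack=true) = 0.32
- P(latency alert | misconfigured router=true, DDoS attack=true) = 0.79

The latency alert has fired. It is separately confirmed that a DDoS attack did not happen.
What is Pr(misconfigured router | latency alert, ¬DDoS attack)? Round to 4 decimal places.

Enumerate both values of misconfigured router and weight by the priors:
  P(latency alert | ¬DDoS attack) = 0.05·0.721 + 0.72·0.279
        = 0.036050 + 0.200880 = 0.236930
The terms with misconfigured router present sum to 0.200880, so
  P(misconfigured router | latency alert, ¬DDoS attack) = 0.200880 / 0.236930 ≈ 0.8478

Pr(misconfigured router | latency alert, ¬DDoS attack) ≈ 0.8478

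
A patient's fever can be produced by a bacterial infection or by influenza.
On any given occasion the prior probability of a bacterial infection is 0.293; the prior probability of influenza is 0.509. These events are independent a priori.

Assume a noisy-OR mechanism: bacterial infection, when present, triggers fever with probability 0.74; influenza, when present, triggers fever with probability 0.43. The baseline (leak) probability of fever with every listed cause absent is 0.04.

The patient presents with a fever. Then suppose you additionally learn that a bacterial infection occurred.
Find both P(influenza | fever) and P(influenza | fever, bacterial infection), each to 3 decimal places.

P(influenza | fever) ≈ 0.705; P(influenza | fever, bacterial infection) ≈ 0.542

Under noisy-OR, P(fever | causes) = 1 − (1−0.04)·∏(1−qᵢ) over the active causes.
Numerator (weight on configurations with influenza): 0.162946 + 0.127919 = 0.290865
Normalizer over all consistent configurations: 0.04·0.707·0.491 + 0.4528·0.707·0.509 + 0.7504·0.293·0.491 + 0.857728·0.293·0.509 = 0.412705
Posterior = 0.290865 / 0.412705 ≈ 0.705

With the extra evidence:
Sum P(fever|·) weighted by the priors over both values of influenza:
  P(fever | bacterial infection) = 0.7504×0.491 + 0.857728×0.509
        = 0.368446 + 0.436584 = 0.805030
Configurations with influenza contribute 0.436584, so
  P(influenza | fever, bacterial infection) = 0.436584 / 0.805030 ≈ 0.542
This is intercausal reasoning (explaining away): once bacterial infection accounts for the fever, influenza becomes less likely.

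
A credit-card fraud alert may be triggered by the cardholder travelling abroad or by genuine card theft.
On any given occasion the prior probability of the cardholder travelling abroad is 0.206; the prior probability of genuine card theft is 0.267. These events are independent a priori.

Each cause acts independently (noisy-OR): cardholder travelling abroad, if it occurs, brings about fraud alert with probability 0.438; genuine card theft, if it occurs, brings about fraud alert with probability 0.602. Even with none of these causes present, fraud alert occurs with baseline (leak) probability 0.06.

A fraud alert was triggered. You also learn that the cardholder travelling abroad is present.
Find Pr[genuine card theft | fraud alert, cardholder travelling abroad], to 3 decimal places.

Under noisy-OR, P(fraud alert | causes) = 1 − (1−0.06)·∏(1−qᵢ) over the active causes.
P(fraud alert | cardholder travelling abroad) = 0.47172×0.733 + 0.789745×0.267 = 0.345771 + 0.210862 = 0.556633
Restricting to configurations with genuine card theft present: 0.789745×0.267 = 0.210862.
Hence the posterior is 0.210862/0.556633 ≈ 0.379.

Pr[genuine card theft | fraud alert, cardholder travelling abroad] ≈ 0.379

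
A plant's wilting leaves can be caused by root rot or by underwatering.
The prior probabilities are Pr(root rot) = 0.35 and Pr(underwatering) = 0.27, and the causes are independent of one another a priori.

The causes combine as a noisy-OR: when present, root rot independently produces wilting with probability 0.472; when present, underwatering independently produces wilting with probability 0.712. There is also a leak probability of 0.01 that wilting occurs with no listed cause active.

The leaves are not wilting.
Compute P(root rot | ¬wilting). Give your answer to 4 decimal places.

P(root rot | ¬wilting) ≈ 0.2214

Under noisy-OR, P(wilting | causes) = 1 − (1−0.01)·∏(1−qᵢ) over the active causes.
Sum P(¬wilting|·) weighted by the priors over the 4 (root rot, underwatering) configurations:
  P(¬wilting) = 0.99·0.65·0.73 + 0.28512·0.65·0.27 + 0.52272·0.35·0.73 + 0.150543·0.35·0.27
        = 0.469755 + 0.050039 + 0.133555 + 0.014226 = 0.667575
Keeping only the root rot-present terms gives 0.147781, so
  P(root rot | ¬wilting) = 0.147781 / 0.667575 ≈ 0.2214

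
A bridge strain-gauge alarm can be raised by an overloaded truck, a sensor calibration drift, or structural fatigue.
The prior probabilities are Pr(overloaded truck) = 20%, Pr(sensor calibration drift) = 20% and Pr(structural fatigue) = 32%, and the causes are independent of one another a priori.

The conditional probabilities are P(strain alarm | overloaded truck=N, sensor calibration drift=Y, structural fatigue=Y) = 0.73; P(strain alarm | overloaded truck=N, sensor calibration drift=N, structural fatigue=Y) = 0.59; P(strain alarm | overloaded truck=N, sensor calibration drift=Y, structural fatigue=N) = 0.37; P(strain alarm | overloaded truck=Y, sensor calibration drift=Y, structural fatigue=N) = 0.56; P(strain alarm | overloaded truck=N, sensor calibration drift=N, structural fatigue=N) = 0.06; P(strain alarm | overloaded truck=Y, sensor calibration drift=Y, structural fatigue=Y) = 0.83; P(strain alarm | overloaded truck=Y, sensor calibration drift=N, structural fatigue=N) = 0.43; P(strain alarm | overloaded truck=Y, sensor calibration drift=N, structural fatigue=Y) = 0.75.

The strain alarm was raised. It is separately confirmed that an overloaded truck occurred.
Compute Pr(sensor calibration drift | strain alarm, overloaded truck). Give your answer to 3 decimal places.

For the numerator, keep only sensor calibration drift=true terms: 0.076160 + 0.053120 = 0.129280
The normalizing constant is 0.43·0.8·0.68 + 0.75·0.8·0.32 + 0.56·0.2·0.68 + 0.83·0.2·0.32 = 0.555200
P(sensor calibration drift | strain alarm, overloaded truck) = 0.129280/0.555200 ≈ 0.233

Pr(sensor calibration drift | strain alarm, overloaded truck) ≈ 0.233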